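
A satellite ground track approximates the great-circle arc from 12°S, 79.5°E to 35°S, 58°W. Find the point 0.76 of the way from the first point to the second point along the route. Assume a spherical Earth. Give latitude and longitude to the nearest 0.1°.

Write both endpoints as unit vectors p₁, p₂ with components (cos φ cos λ, cos φ sin λ, sin φ).
The central angle between the endpoints is δ = arccos(p₁·p₂) ≈ 2.062 rad (118.1°).
Interpolate at f = 0.76 with slerp weights a = sin((1−f)δ)/sin δ ≈ 0.538, b = sin(fδ)/sin δ ≈ 1.134.
p = a·p₁ + b·p₂ ≈ (0.588, -0.270, -0.762); φ = arcsin(p_z) ≈ -49.67°, λ = atan2(p_y, p_x) ≈ -24.64°.

≈ 49.7°S, 24.6°W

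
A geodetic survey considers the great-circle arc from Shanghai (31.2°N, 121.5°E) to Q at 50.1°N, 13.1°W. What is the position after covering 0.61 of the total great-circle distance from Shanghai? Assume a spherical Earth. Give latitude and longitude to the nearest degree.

From cos δ = sin φ₁ sin φ₂ + cos φ₁ cos φ₂ cos Δλ, the central angle is δ ≈ 1.559 rad (89.3°).
Interpolate at f = 0.61 with slerp weights a = sin((1−f)δ)/sin δ ≈ 0.571, b = sin(fδ)/sin δ ≈ 0.814.
p = a·p₁ + b·p₂ ≈ (0.253, 0.298, 0.920); φ = arcsin(p_z) ≈ 66.97°, λ = atan2(p_y, p_x) ≈ 49.66°.

≈ 67°N, 50°E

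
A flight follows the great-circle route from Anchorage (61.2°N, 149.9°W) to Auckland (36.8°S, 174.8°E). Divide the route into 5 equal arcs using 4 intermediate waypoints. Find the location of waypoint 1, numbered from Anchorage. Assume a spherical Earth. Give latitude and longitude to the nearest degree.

Convert each endpoint to a unit vector on the sphere (x = cos φ cos λ, y = cos φ sin λ, z = sin φ).
The central angle between the endpoints is δ = arccos(p₁·p₂) ≈ 1.782 rad (102.1°).
Interpolate at f = 1/5 with slerp weights a = sin((1−f)δ)/sin δ ≈ 1.012, b = sin(fδ)/sin δ ≈ 0.357.
p = a·p₁ + b·p₂ ≈ (-0.706, -0.219, 0.673); φ = arcsin(p_z) ≈ 42.31°, λ = atan2(p_y, p_x) ≈ -162.81°.

≈ 42°N, 163°W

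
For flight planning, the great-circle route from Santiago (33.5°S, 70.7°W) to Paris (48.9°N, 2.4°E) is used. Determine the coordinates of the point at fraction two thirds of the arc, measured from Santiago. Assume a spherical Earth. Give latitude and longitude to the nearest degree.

Convert each endpoint to a unit vector on the sphere (x = cos φ cos λ, y = cos φ sin λ, z = sin φ).
The central angle between the endpoints is δ = arccos(p₁·p₂) ≈ 1.830 rad (104.9°).
Interpolate at f = 2/3 with slerp weights a = sin((1−f)δ)/sin δ ≈ 0.593, b = sin(fδ)/sin δ ≈ 0.972.
p = a·p₁ + b·p₂ ≈ (0.802, -0.440, 0.405); φ = arcsin(p_z) ≈ 23.89°, λ = atan2(p_y, p_x) ≈ -28.75°.

≈ 24°N, 29°W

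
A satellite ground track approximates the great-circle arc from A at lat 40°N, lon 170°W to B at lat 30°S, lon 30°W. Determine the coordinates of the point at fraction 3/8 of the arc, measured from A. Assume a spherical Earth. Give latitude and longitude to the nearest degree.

≈ lat 25°N, lon 106°W

Write both endpoints as unit vectors p₁, p₂ with components (cos φ cos λ, cos φ sin λ, sin φ).
The central angle between the endpoints is δ = arccos(p₁·p₂) ≈ 2.549 rad (146.1°).
Interpolate at f = 3/8 with slerp weights a = sin((1−f)δ)/sin δ ≈ 1.791, b = sin(fδ)/sin δ ≈ 1.463.
p = a·p₁ + b·p₂ ≈ (-0.254, -0.872, 0.419); φ = arcsin(p_z) ≈ 24.80°, λ = atan2(p_y, p_x) ≈ -106.22°.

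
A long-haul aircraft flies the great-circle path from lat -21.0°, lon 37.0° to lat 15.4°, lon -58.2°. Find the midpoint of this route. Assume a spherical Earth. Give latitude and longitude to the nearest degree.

Write both endpoints as unit vectors p₁, p₂ with components (cos φ cos λ, cos φ sin λ, sin φ).
The central angle between the endpoints is δ = arccos(p₁·p₂) ≈ 1.748 rad (100.2°).
Interpolate at f = 1/2 with slerp weights a = sin((1−f)δ)/sin δ ≈ 0.779, b = sin(fδ)/sin δ ≈ 0.779.
p = a·p₁ + b·p₂ ≈ (0.977, -0.201, -0.072); φ = arcsin(p_z) ≈ -4.15°, λ = atan2(p_y, p_x) ≈ -11.61°.

≈ lat -4°, lon -12°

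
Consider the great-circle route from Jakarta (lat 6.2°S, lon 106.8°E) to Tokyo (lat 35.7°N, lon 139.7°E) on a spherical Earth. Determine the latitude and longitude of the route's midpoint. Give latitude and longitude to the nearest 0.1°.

≈ lat 15.3°N, lon 121.5°E

Write both endpoints as unit vectors p₁, p₂ with components (cos φ cos λ, cos φ sin λ, sin φ).
The central angle between the endpoints is δ = arccos(p₁·p₂) ≈ 0.909 rad (52.1°).
Interpolate at f = 1/2 with slerp weights a = sin((1−f)δ)/sin δ ≈ 0.556, b = sin(fδ)/sin δ ≈ 0.556.
p = a·p₁ + b·p₂ ≈ (-0.505, 0.822, 0.265); φ = arcsin(p_z) ≈ 15.34°, λ = atan2(p_y, p_x) ≈ 121.55°.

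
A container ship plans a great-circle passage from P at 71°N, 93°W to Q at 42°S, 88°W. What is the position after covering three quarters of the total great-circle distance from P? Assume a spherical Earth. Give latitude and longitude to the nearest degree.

≈ 14°S, 89°W

Convert each endpoint to a unit vector on the sphere (x = cos φ cos λ, y = cos φ sin λ, z = sin φ).
The central angle between the endpoints is δ = arccos(p₁·p₂) ≈ 1.973 rad (113.1°).
Interpolate at f = 3/4 with slerp weights a = sin((1−f)δ)/sin δ ≈ 0.515, b = sin(fδ)/sin δ ≈ 1.082.
p = a·p₁ + b·p₂ ≈ (0.019, -0.971, -0.238); φ = arcsin(p_z) ≈ -13.75°, λ = atan2(p_y, p_x) ≈ -88.86°.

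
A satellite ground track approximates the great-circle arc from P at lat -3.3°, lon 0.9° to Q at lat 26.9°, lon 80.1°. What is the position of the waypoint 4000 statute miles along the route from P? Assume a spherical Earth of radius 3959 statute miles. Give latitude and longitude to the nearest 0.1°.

≈ lat 21.3°, lon 54.5°

Write both endpoints as unit vectors p₁, p₂ with components (cos φ cos λ, cos φ sin λ, sin φ).
The central angle between the endpoints is δ = arccos(p₁·p₂) ≈ 1.430 rad (81.9°). The total great-circle distance is δ·R ≈ 1.430 × 3959 ≈ 5660 mi, so the target fraction is f = 4000/5660 ≈ 0.707.
Interpolate at f ≈ 0.707 with slerp weights a = sin((1−f)δ)/sin δ ≈ 0.411, b = sin(fδ)/sin δ ≈ 0.856.
p = a·p₁ + b·p₂ ≈ (0.542, 0.758, 0.363); φ = arcsin(p_z) ≈ 21.31°, λ = atan2(p_y, p_x) ≈ 54.46°.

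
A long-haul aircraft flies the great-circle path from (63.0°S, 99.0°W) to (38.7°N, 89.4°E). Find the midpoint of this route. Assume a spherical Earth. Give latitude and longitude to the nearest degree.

≈ (38°S, 101°E)

The haversine formula gives a central angle δ ≈ 2.708 rad (155.2°) between the endpoints.
Interpolate at f = 1/2 with slerp weights a = sin((1−f)δ)/sin δ ≈ 2.326, b = sin(fδ)/sin δ ≈ 2.326.
p = a·p₁ + b·p₂ ≈ (-0.146, 0.772, -0.618); φ = arcsin(p_z) ≈ -38.19°, λ = atan2(p_y, p_x) ≈ 100.72°.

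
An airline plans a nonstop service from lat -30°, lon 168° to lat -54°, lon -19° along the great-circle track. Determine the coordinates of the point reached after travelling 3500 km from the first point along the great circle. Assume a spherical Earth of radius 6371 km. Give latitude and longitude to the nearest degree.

From cos δ = sin φ₁ sin φ₂ + cos φ₁ cos φ₂ cos Δλ, the central angle is δ ≈ 1.672 rad (95.8°). The total great-circle distance is δ·R ≈ 1.672 × 6371 ≈ 10650 km, so the target fraction is f = 3500/10650 ≈ 0.329.
Interpolate at f ≈ 0.329 with slerp weights a = sin((1−f)δ)/sin δ ≈ 0.906, b = sin(fδ)/sin δ ≈ 0.525.
p = a·p₁ + b·p₂ ≈ (-0.476, 0.063, -0.877); φ = arcsin(p_z) ≈ -61.34°, λ = atan2(p_y, p_x) ≈ 172.50°.

≈ lat -61°, lon 172°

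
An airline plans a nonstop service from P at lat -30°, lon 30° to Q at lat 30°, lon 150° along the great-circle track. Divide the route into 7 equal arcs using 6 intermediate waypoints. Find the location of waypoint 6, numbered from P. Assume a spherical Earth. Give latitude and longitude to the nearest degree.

Write both endpoints as unit vectors p₁, p₂ with components (cos φ cos λ, cos φ sin λ, sin φ).
The central angle between the endpoints is δ = arccos(p₁·p₂) ≈ 2.246 rad (128.7°).
Interpolate at f = 6/7 with slerp weights a = sin((1−f)δ)/sin δ ≈ 0.404, b = sin(fδ)/sin δ ≈ 1.201.
p = a·p₁ + b·p₂ ≈ (-0.598, 0.695, 0.399); φ = arcsin(p_z) ≈ 23.50°, λ = atan2(p_y, p_x) ≈ 130.71°.

≈ lat 23°, lon 131°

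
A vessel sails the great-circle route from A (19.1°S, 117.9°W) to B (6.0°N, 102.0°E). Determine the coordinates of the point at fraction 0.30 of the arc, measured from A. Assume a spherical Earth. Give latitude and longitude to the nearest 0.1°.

Convert each endpoint to a unit vector on the sphere (x = cos φ cos λ, y = cos φ sin λ, z = sin φ).
The central angle between the endpoints is δ = arccos(p₁·p₂) ≈ 2.427 rad (139.0°).
Interpolate at f = 0.30 with slerp weights a = sin((1−f)δ)/sin δ ≈ 1.513, b = sin(fδ)/sin δ ≈ 1.015.
p = a·p₁ + b·p₂ ≈ (-0.879, -0.276, -0.389); φ = arcsin(p_z) ≈ -22.89°, λ = atan2(p_y, p_x) ≈ -162.56°.

≈ (22.9°S, 162.6°W)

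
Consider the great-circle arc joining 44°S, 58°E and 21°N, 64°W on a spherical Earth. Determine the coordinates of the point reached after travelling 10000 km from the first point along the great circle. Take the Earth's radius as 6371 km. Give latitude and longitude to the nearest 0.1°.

Convert each endpoint to a unit vector on the sphere (x = cos φ cos λ, y = cos φ sin λ, z = sin φ).
The central angle between the endpoints is δ = arccos(p₁·p₂) ≈ 2.220 rad (127.2°). The total great-circle distance is δ·R ≈ 2.220 × 6371 ≈ 14146 km, so the target fraction is f = 10000/14146 ≈ 0.707.
Interpolate at f ≈ 0.707 with slerp weights a = sin((1−f)δ)/sin δ ≈ 0.761, b = sin(fδ)/sin δ ≈ 1.256.
p = a·p₁ + b·p₂ ≈ (0.804, -0.590, -0.078); φ = arcsin(p_z) ≈ -4.50°, λ = atan2(p_y, p_x) ≈ -36.26°.

≈ 4.5°S, 36.3°W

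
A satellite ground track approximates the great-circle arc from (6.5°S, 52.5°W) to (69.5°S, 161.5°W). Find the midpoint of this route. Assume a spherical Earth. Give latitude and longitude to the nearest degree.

Convert each endpoint to a unit vector on the sphere (x = cos φ cos λ, y = cos φ sin λ, z = sin φ).
The central angle between the endpoints is δ = arccos(p₁·p₂) ≈ 1.578 rad (90.4°).
Interpolate at f = 1/2 with slerp weights a = sin((1−f)δ)/sin δ ≈ 0.710, b = sin(fδ)/sin δ ≈ 0.710.
p = a·p₁ + b·p₂ ≈ (0.194, -0.638, -0.745); φ = arcsin(p_z) ≈ -48.17°, λ = atan2(p_y, p_x) ≈ -73.13°.

≈ (48°S, 73°W)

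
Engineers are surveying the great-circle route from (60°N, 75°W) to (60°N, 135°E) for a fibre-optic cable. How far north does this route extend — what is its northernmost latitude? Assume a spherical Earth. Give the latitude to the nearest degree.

The great circle lies in the plane with unit normal n̂ = (p₁ × p₂)/|p₁ × p₂|.
Here n̂_z ≈ -0.148; the vertex latitude is φ_max = arccos|n̂_z| ≈ 81.5°.
Check via Clairaut: cos φ_max = |cos φ₁| · sin C = cos(60.0°)·sin(17.2°) ≈ 0.148, again giving ≈ 81.5°.

≈ 82°N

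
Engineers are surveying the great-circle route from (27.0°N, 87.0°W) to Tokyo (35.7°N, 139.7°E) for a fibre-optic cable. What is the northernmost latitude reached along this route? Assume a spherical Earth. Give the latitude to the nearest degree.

≈ 57°N

The great circle lies in the plane with unit normal n̂ = (p₁ × p₂)/|p₁ × p₂|.
Here n̂_z ≈ -0.541; the vertex latitude is φ_max = arccos|n̂_z| ≈ 57.2°.
Check via Clairaut: cos φ_max = |cos φ₁| · sin C = cos(27.0°)·sin(37.4°) ≈ 0.541, again giving ≈ 57.2°.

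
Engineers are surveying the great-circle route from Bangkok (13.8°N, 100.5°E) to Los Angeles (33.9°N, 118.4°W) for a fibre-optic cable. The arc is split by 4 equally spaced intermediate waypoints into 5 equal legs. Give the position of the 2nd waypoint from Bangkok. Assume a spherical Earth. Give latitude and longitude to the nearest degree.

≈ 47°N, 142°E

Write both endpoints as unit vectors p₁, p₂ with components (cos φ cos λ, cos φ sin λ, sin φ).
The central angle between the endpoints is δ = arccos(p₁·p₂) ≈ 2.088 rad (119.6°).
Interpolate at f = 2/5 with slerp weights a = sin((1−f)δ)/sin δ ≈ 1.093, b = sin(fδ)/sin δ ≈ 0.853.
p = a·p₁ + b·p₂ ≈ (-0.530, 0.421, 0.736); φ = arcsin(p_z) ≈ 47.42°, λ = atan2(p_y, p_x) ≈ 141.56°.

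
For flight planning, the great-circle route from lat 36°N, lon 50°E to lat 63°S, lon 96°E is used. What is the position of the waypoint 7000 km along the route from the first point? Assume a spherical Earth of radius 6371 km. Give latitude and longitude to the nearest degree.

≈ lat 24°S, lon 69°E

Write both endpoints as unit vectors p₁, p₂ with components (cos φ cos λ, cos φ sin λ, sin φ).
The central angle between the endpoints is δ = arccos(p₁·p₂) ≈ 1.843 rad (105.6°). The total great-circle distance is δ·R ≈ 1.843 × 6371 ≈ 11740 km, so the target fraction is f = 7000/11740 ≈ 0.596.
Interpolate at f ≈ 0.596 with slerp weights a = sin((1−f)δ)/sin δ ≈ 0.703, b = sin(fδ)/sin δ ≈ 0.925.
p = a·p₁ + b·p₂ ≈ (0.322, 0.853, -0.411); φ = arcsin(p_z) ≈ -24.24°, λ = atan2(p_y, p_x) ≈ 69.34°.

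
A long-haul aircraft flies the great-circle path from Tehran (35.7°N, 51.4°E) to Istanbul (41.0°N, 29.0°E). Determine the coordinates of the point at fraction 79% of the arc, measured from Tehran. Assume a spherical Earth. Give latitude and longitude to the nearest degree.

≈ 40°N, 34°E

Convert each endpoint to a unit vector on the sphere (x = cos φ cos λ, y = cos φ sin λ, z = sin φ).
The central angle between the endpoints is δ = arccos(p₁·p₂) ≈ 0.319 rad (18.3°).
Interpolate at f = 0.79 with slerp weights a = sin((1−f)δ)/sin δ ≈ 0.213, b = sin(fδ)/sin δ ≈ 0.795.
p = a·p₁ + b·p₂ ≈ (0.633, 0.426, 0.646); φ = arcsin(p_z) ≈ 40.25°, λ = atan2(p_y, p_x) ≈ 33.97°.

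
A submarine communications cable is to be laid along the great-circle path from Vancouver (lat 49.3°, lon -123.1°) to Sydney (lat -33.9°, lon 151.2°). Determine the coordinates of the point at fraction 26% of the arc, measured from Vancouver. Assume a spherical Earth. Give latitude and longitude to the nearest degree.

Convert each endpoint to a unit vector on the sphere (x = cos φ cos λ, y = cos φ sin λ, z = sin φ).
The central angle between the endpoints is δ = arccos(p₁·p₂) ≈ 1.963 rad (112.5°).
Interpolate at f = 0.26 with slerp weights a = sin((1−f)δ)/sin δ ≈ 1.075, b = sin(fδ)/sin δ ≈ 0.529.
p = a·p₁ + b·p₂ ≈ (-0.767, -0.376, 0.520); φ = arcsin(p_z) ≈ 31.32°, λ = atan2(p_y, p_x) ≈ -153.91°.

≈ lat 31°, lon -154°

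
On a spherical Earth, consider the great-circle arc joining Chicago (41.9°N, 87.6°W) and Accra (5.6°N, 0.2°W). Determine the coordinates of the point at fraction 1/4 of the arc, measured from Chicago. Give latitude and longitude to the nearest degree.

≈ 39°N, 60°W

From cos δ = sin φ₁ sin φ₂ + cos φ₁ cos φ₂ cos Δλ, the central angle is δ ≈ 1.472 rad (84.3°).
Interpolate at f = 1/4 with slerp weights a = sin((1−f)δ)/sin δ ≈ 0.897, b = sin(fδ)/sin δ ≈ 0.361.
p = a·p₁ + b·p₂ ≈ (0.388, -0.669, 0.635); φ = arcsin(p_z) ≈ 39.39°, λ = atan2(p_y, p_x) ≈ -59.89°.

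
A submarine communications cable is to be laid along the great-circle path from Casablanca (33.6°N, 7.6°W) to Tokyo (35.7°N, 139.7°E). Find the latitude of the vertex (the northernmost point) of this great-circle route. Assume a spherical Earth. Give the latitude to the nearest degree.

The great circle lies in the plane with unit normal n̂ = (p₁ × p₂)/|p₁ × p₂|.
Here n̂_z ≈ +0.377; the vertex latitude is φ_max = arccos|n̂_z| ≈ 67.9°.
Check via Clairaut: cos φ_max = |cos φ₁| · sin C = cos(33.6°)·sin(26.9°) ≈ 0.377, again giving ≈ 67.9°.

≈ 68°N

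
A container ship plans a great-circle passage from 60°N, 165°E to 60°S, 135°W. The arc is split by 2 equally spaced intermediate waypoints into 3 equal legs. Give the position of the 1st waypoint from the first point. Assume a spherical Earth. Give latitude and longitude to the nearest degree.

From cos δ = sin φ₁ sin φ₂ + cos φ₁ cos φ₂ cos Δλ, the central angle is δ ≈ 2.246 rad (128.7°).
Interpolate at f = 1/3 with slerp weights a = sin((1−f)δ)/sin δ ≈ 1.278, b = sin(fδ)/sin δ ≈ 0.872.
p = a·p₁ + b·p₂ ≈ (-0.925, -0.143, 0.351); φ = arcsin(p_z) ≈ 20.57°, λ = atan2(p_y, p_x) ≈ -171.22°.

≈ 21°N, 171°W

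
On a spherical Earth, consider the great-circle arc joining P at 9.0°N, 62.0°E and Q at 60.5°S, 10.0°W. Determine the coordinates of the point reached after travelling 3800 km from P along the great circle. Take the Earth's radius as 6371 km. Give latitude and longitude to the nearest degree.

Convert each endpoint to a unit vector on the sphere (x = cos φ cos λ, y = cos φ sin λ, z = sin φ).
The central angle between the endpoints is δ = arccos(p₁·p₂) ≈ 1.557 rad (89.2°). The total great-circle distance is δ·R ≈ 1.557 × 6371 ≈ 9917 km, so the target fraction is f = 3800/9917 ≈ 0.383.
Interpolate at f ≈ 0.383 with slerp weights a = sin((1−f)δ)/sin δ ≈ 0.819, b = sin(fδ)/sin δ ≈ 0.562.
p = a·p₁ + b·p₂ ≈ (0.652, 0.667, -0.361); φ = arcsin(p_z) ≈ -21.15°, λ = atan2(p_y, p_x) ≈ 45.62°.

≈ 21°S, 46°E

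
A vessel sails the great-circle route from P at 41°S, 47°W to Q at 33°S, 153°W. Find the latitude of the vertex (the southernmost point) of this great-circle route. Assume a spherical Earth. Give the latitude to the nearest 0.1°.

≈ 51.8°S

The great circle lies in the plane with unit normal n̂ = (p₁ × p₂)/|p₁ × p₂|.
Here n̂_z ≈ -0.619; the vertex latitude is φ_max = arccos|n̂_z| ≈ 51.8°.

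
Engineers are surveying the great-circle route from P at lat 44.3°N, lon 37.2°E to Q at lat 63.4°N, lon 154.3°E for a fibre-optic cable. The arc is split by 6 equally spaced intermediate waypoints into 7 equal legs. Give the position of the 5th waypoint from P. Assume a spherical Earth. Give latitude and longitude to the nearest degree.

Write both endpoints as unit vectors p₁, p₂ with components (cos φ cos λ, cos φ sin λ, sin φ).
The central angle between the endpoints is δ = arccos(p₁·p₂) ≈ 1.072 rad (61.4°).
Interpolate at f = 5/7 with slerp weights a = sin((1−f)δ)/sin δ ≈ 0.343, b = sin(fδ)/sin δ ≈ 0.789.
p = a·p₁ + b·p₂ ≈ (-0.123, 0.302, 0.945); φ = arcsin(p_z) ≈ 70.99°, λ = atan2(p_y, p_x) ≈ 112.12°.

≈ lat 71°N, lon 112°E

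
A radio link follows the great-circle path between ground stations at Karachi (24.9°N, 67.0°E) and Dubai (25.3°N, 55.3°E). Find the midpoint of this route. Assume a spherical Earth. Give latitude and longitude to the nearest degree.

≈ (25°N, 61°E)

Convert each endpoint to a unit vector on the sphere (x = cos φ cos λ, y = cos φ sin λ, z = sin φ).
The central angle between the endpoints is δ = arccos(p₁·p₂) ≈ 0.185 rad (10.6°).
Interpolate at f = 1/2 with slerp weights a = sin((1−f)δ)/sin δ ≈ 0.502, b = sin(fδ)/sin δ ≈ 0.502.
p = a·p₁ + b·p₂ ≈ (0.436, 0.793, 0.426); φ = arcsin(p_z) ≈ 25.22°, λ = atan2(p_y, p_x) ≈ 61.16°.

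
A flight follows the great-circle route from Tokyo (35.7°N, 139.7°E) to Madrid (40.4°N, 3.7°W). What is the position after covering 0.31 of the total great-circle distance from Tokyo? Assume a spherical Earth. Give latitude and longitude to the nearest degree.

≈ 60°N, 112°E

Write both endpoints as unit vectors p₁, p₂ with components (cos φ cos λ, cos φ sin λ, sin φ).
The central angle between the endpoints is δ = arccos(p₁·p₂) ≈ 1.689 rad (96.8°).
Interpolate at f = 0.31 with slerp weights a = sin((1−f)δ)/sin δ ≈ 0.926, b = sin(fδ)/sin δ ≈ 0.504.
p = a·p₁ + b·p₂ ≈ (-0.191, 0.461, 0.867); φ = arcsin(p_z) ≈ 60.05°, λ = atan2(p_y, p_x) ≈ 112.44°.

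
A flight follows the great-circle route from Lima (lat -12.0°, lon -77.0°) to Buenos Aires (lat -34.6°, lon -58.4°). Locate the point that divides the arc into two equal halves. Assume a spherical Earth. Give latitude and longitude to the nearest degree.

≈ lat -24°, lon -69°

Convert each endpoint to a unit vector on the sphere (x = cos φ cos λ, y = cos φ sin λ, z = sin φ).
The central angle between the endpoints is δ = arccos(p₁·p₂) ≈ 0.492 rad (28.2°).
Interpolate at f = 1/2 with slerp weights a = sin((1−f)δ)/sin δ ≈ 0.516, b = sin(fδ)/sin δ ≈ 0.516.
p = a·p₁ + b·p₂ ≈ (0.336, -0.853, -0.400); φ = arcsin(p_z) ≈ -23.57°, λ = atan2(p_y, p_x) ≈ -68.51°.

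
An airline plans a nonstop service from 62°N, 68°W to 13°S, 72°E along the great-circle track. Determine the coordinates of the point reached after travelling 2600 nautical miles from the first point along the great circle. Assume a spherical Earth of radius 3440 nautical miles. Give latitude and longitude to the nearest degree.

Write both endpoints as unit vectors p₁, p₂ with components (cos φ cos λ, cos φ sin λ, sin φ).
The central angle between the endpoints is δ = arccos(p₁·p₂) ≈ 2.152 rad (123.3°). The total great-circle distance is δ·R ≈ 2.152 × 3440 ≈ 7403 nmi, so the target fraction is f = 2600/7403 ≈ 0.351.
Interpolate at f ≈ 0.351 with slerp weights a = sin((1−f)δ)/sin δ ≈ 1.178, b = sin(fδ)/sin δ ≈ 0.821.
p = a·p₁ + b·p₂ ≈ (0.454, 0.248, 0.856); φ = arcsin(p_z) ≈ 58.84°, λ = atan2(p_y, p_x) ≈ 28.59°.

≈ 59°N, 29°E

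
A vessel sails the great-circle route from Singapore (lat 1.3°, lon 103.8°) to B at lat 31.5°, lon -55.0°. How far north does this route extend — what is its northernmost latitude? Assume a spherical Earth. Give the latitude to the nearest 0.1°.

≈ 60.3°

The great circle lies in the plane with unit normal n̂ = (p₁ × p₂)/|p₁ × p₂|.
Here n̂_z ≈ -0.495; the vertex latitude is φ_max = arccos|n̂_z| ≈ 60.3°.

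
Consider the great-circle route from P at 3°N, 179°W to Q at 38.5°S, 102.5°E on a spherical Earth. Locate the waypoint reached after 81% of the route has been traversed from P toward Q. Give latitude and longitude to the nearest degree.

≈ 34°S, 121°E

Write both endpoints as unit vectors p₁, p₂ with components (cos φ cos λ, cos φ sin λ, sin φ).
The central angle between the endpoints is δ = arccos(p₁·p₂) ≈ 1.447 rad (82.9°).
Interpolate at f = 0.81 with slerp weights a = sin((1−f)δ)/sin δ ≈ 0.274, b = sin(fδ)/sin δ ≈ 0.929.
p = a·p₁ + b·p₂ ≈ (-0.431, 0.705, -0.564); φ = arcsin(p_z) ≈ -34.32°, λ = atan2(p_y, p_x) ≈ 121.42°.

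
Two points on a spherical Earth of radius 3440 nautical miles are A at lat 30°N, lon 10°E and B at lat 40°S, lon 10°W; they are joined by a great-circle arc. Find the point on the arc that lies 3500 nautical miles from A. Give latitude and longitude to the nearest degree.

From cos δ = sin φ₁ sin φ₂ + cos φ₁ cos φ₂ cos Δλ, the central angle is δ ≈ 1.264 rad (72.4°). The total great-circle distance is δ·R ≈ 1.264 × 3440 ≈ 4348 nmi, so the target fraction is f = 3500/4348 ≈ 0.805.
Interpolate at f ≈ 0.805 with slerp weights a = sin((1−f)δ)/sin δ ≈ 0.256, b = sin(fδ)/sin δ ≈ 0.892.
p = a·p₁ + b·p₂ ≈ (0.892, -0.080, -0.446); φ = arcsin(p_z) ≈ -26.46°, λ = atan2(p_y, p_x) ≈ -5.14°.

≈ lat 26°S, lon 5°W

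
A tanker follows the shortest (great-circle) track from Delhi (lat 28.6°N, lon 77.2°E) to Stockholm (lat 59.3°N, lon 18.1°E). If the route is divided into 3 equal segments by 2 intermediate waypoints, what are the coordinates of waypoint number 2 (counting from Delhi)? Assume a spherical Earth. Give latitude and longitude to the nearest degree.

≈ lat 53°N, lon 46°E

Write both endpoints as unit vectors p₁, p₂ with components (cos φ cos λ, cos φ sin λ, sin φ).
The central angle between the endpoints is δ = arccos(p₁·p₂) ≈ 0.874 rad (50.1°).
Interpolate at f = 2/3 with slerp weights a = sin((1−f)δ)/sin δ ≈ 0.375, b = sin(fδ)/sin δ ≈ 0.717.
p = a·p₁ + b·p₂ ≈ (0.421, 0.434, 0.796); φ = arcsin(p_z) ≈ 52.77°, λ = atan2(p_y, p_x) ≈ 45.90°.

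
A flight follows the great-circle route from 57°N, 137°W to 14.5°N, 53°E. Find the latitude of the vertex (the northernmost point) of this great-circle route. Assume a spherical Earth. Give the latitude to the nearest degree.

The great circle lies in the plane with unit normal n̂ = (p₁ × p₂)/|p₁ × p₂|.
Here n̂_z ≈ -0.096; the vertex latitude is φ_max = arccos|n̂_z| ≈ 84.5°.
Check via Clairaut: cos φ_max = |cos φ₁| · sin C = cos(57.0°)·sin(10.2°) ≈ 0.096, again giving ≈ 84.5°.

≈ 84°N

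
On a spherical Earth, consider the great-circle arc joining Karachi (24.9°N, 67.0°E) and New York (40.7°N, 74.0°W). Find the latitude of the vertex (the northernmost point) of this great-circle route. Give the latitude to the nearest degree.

≈ 63°N

The great circle lies in the plane with unit normal n̂ = (p₁ × p₂)/|p₁ × p₂|.
Here n̂_z ≈ -0.448; the vertex latitude is φ_max = arccos|n̂_z| ≈ 63.4°.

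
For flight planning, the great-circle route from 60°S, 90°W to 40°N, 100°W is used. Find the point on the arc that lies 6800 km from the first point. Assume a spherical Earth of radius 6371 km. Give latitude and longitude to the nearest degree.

≈ 1°N, 97°W

Write both endpoints as unit vectors p₁, p₂ with components (cos φ cos λ, cos φ sin λ, sin φ).
The central angle between the endpoints is δ = arccos(p₁·p₂) ≈ 1.751 rad (100.3°). The total great-circle distance is δ·R ≈ 1.751 × 6371 ≈ 11157 km, so the target fraction is f = 6800/11157 ≈ 0.609.
Interpolate at f ≈ 0.609 with slerp weights a = sin((1−f)δ)/sin δ ≈ 0.642, b = sin(fδ)/sin δ ≈ 0.890.
p = a·p₁ + b·p₂ ≈ (-0.118, -0.993, 0.016); φ = arcsin(p_z) ≈ 0.92°, λ = atan2(p_y, p_x) ≈ -96.80°.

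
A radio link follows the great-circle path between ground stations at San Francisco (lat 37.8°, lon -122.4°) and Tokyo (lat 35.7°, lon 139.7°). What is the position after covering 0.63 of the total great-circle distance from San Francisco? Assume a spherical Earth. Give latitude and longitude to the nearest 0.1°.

From cos δ = sin φ₁ sin φ₂ + cos φ₁ cos φ₂ cos Δλ, the central angle is δ ≈ 1.298 rad (74.4°).
Interpolate at f = 0.63 with slerp weights a = sin((1−f)δ)/sin δ ≈ 0.480, b = sin(fδ)/sin δ ≈ 0.758.
p = a·p₁ + b·p₂ ≈ (-0.672, 0.078, 0.736); φ = arcsin(p_z) ≈ 47.40°, λ = atan2(p_y, p_x) ≈ 173.39°.

≈ lat 47.4°, lon 173.4°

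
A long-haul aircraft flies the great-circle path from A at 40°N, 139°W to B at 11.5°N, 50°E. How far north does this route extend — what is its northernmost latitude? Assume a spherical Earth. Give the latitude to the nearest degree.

The great circle lies in the plane with unit normal n̂ = (p₁ × p₂)/|p₁ × p₂|.
Here n̂_z ≈ -0.149; the vertex latitude is φ_max = arccos|n̂_z| ≈ 81.5°.
Check via Clairaut: cos φ_max = |cos φ₁| · sin C = cos(40.0°)·sin(11.2°) ≈ 0.149, again giving ≈ 81.5°.

≈ 81°N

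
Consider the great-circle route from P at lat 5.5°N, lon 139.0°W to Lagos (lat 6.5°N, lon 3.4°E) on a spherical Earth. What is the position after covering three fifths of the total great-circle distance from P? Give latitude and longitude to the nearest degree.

≈ lat 18°N, lon 53°W

Convert each endpoint to a unit vector on the sphere (x = cos φ cos λ, y = cos φ sin λ, z = sin φ).
The central angle between the endpoints is δ = arccos(p₁·p₂) ≈ 2.454 rad (140.6°).
Interpolate at f = 3/5 with slerp weights a = sin((1−f)δ)/sin δ ≈ 1.310, b = sin(fδ)/sin δ ≈ 1.568.
p = a·p₁ + b·p₂ ≈ (0.571, -0.763, 0.303); φ = arcsin(p_z) ≈ 17.64°, λ = atan2(p_y, p_x) ≈ -53.19°.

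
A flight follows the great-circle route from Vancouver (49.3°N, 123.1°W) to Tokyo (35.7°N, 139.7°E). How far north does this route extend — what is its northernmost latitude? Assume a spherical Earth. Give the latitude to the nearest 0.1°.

The great circle lies in the plane with unit normal n̂ = (p₁ × p₂)/|p₁ × p₂|.
Here n̂_z ≈ -0.567; the vertex latitude is φ_max = arccos|n̂_z| ≈ 55.5°.
Check via Clairaut: cos φ_max = |cos φ₁| · sin C = cos(49.3°)·sin(60.4°) ≈ 0.567, again giving ≈ 55.5°.

≈ 55.5°N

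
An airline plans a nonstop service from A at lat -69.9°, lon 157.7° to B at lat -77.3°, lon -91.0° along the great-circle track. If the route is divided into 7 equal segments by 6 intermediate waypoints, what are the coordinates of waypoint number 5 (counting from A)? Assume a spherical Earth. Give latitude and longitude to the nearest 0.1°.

≈ lat -81.1°, lon -128.6°

The haversine formula gives a central angle δ ≈ 0.476 rad (27.3°) between the endpoints.
Interpolate at f = 5/7 with slerp weights a = sin((1−f)δ)/sin δ ≈ 0.296, b = sin(fδ)/sin δ ≈ 0.728.
p = a·p₁ + b·p₂ ≈ (-0.097, -0.121, -0.988); φ = arcsin(p_z) ≈ -81.07°, λ = atan2(p_y, p_x) ≈ -128.59°.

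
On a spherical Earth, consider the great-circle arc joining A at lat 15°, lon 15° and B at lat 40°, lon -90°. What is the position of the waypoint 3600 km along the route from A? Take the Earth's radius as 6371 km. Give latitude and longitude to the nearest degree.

≈ lat 34°, lon -14°

The haversine formula gives a central angle δ ≈ 1.596 rad (91.4°) between the endpoints. The total great-circle distance is δ·R ≈ 1.596 × 6371 ≈ 10168 km, so the target fraction is f = 3600/10168 ≈ 0.354.
Interpolate at f ≈ 0.354 with slerp weights a = sin((1−f)δ)/sin δ ≈ 0.858, b = sin(fδ)/sin δ ≈ 0.536.
p = a·p₁ + b·p₂ ≈ (0.801, -0.196, 0.566); φ = arcsin(p_z) ≈ 34.50°, λ = atan2(p_y, p_x) ≈ -13.74°.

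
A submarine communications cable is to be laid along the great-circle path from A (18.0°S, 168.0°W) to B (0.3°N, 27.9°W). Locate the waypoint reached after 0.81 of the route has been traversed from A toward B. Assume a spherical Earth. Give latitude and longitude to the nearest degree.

≈ (11°S, 51°W)

Convert each endpoint to a unit vector on the sphere (x = cos φ cos λ, y = cos φ sin λ, z = sin φ).
The central angle between the endpoints is δ = arccos(p₁·p₂) ≈ 2.391 rad (137.0°).
Interpolate at f = 0.81 with slerp weights a = sin((1−f)δ)/sin δ ≈ 0.643, b = sin(fδ)/sin δ ≈ 1.369.
p = a·p₁ + b·p₂ ≈ (0.611, -0.768, -0.192); φ = arcsin(p_z) ≈ -11.05°, λ = atan2(p_y, p_x) ≈ -51.47°.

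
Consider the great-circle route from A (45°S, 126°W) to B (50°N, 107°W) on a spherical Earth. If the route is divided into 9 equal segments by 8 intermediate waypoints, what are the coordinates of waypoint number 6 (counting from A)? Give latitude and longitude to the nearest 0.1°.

≈ (18.4°N, 114.5°W)

The haversine formula gives a central angle δ ≈ 1.683 rad (96.4°) between the endpoints.
Interpolate at f = 6/9 with slerp weights a = sin((1−f)δ)/sin δ ≈ 0.535, b = sin(fδ)/sin δ ≈ 0.907.
p = a·p₁ + b·p₂ ≈ (-0.393, -0.864, 0.316); φ = arcsin(p_z) ≈ 18.42°, λ = atan2(p_y, p_x) ≈ -114.46°.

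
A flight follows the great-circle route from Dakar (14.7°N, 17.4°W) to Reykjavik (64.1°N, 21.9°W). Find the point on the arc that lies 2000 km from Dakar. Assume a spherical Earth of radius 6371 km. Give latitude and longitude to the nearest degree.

From cos δ = sin φ₁ sin φ₂ + cos φ₁ cos φ₂ cos Δλ, the central angle is δ ≈ 0.864 rad (49.5°). The total great-circle distance is δ·R ≈ 0.864 × 6371 ≈ 5504 km, so the target fraction is f = 2000/5504 ≈ 0.363.
Interpolate at f ≈ 0.363 with slerp weights a = sin((1−f)δ)/sin δ ≈ 0.687, b = sin(fδ)/sin δ ≈ 0.406.
p = a·p₁ + b·p₂ ≈ (0.799, -0.265, 0.540); φ = arcsin(p_z) ≈ 32.67°, λ = atan2(p_y, p_x) ≈ -18.35°.

≈ 33°N, 18°W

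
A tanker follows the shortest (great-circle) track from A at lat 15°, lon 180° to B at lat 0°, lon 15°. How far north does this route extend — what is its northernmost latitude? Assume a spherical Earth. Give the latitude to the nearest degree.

The great circle lies in the plane with unit normal n̂ = (p₁ × p₂)/|p₁ × p₂|.
Here n̂_z ≈ -0.695; the vertex latitude is φ_max = arccos|n̂_z| ≈ 46.0°.
Check via Clairaut: cos φ_max = |cos φ₁| · sin C = cos(15.0°)·sin(46.0°) ≈ 0.695, again giving ≈ 46.0°.

≈ 46°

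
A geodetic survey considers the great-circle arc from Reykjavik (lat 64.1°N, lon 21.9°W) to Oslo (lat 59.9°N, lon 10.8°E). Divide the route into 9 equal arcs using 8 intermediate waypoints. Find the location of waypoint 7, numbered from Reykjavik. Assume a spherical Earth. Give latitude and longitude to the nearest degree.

≈ lat 61°N, lon 4°E

Convert each endpoint to a unit vector on the sphere (x = cos φ cos λ, y = cos φ sin λ, z = sin φ).
The central angle between the endpoints is δ = arccos(p₁·p₂) ≈ 0.274 rad (15.7°).
Interpolate at f = 7/9 with slerp weights a = sin((1−f)δ)/sin δ ≈ 0.225, b = sin(fδ)/sin δ ≈ 0.782.
p = a·p₁ + b·p₂ ≈ (0.476, 0.037, 0.879); φ = arcsin(p_z) ≈ 61.47°, λ = atan2(p_y, p_x) ≈ 4.42°.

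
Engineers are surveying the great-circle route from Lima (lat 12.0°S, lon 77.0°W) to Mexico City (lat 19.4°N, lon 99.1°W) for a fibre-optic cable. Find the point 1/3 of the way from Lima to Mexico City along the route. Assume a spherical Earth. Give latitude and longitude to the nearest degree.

Write both endpoints as unit vectors p₁, p₂ with components (cos φ cos λ, cos φ sin λ, sin φ).
The central angle between the endpoints is δ = arccos(p₁·p₂) ≈ 0.667 rad (38.2°).
Interpolate at f = 1/3 with slerp weights a = sin((1−f)δ)/sin δ ≈ 0.695, b = sin(fδ)/sin δ ≈ 0.356.
p = a·p₁ + b·p₂ ≈ (0.100, -0.995, -0.026); φ = arcsin(p_z) ≈ -1.50°, λ = atan2(p_y, p_x) ≈ -84.27°.

≈ lat 1°S, lon 84°W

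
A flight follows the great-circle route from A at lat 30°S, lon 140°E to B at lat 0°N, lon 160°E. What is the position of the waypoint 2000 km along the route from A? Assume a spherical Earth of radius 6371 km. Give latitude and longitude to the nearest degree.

≈ lat 15°S, lon 151°E

From cos δ = sin φ₁ sin φ₂ + cos φ₁ cos φ₂ cos Δλ, the central angle is δ ≈ 0.620 rad (35.5°). The total great-circle distance is δ·R ≈ 0.620 × 6371 ≈ 3951 km, so the target fraction is f = 2000/3951 ≈ 0.506.
Interpolate at f ≈ 0.506 with slerp weights a = sin((1−f)δ)/sin δ ≈ 0.519, b = sin(fδ)/sin δ ≈ 0.531.
p = a·p₁ + b·p₂ ≈ (-0.843, 0.470, -0.259); φ = arcsin(p_z) ≈ -15.03°, λ = atan2(p_y, p_x) ≈ 150.85°.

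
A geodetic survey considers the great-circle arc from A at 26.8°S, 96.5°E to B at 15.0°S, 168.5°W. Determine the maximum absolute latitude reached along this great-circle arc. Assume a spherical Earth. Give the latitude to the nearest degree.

The great circle lies in the plane with unit normal n̂ = (p₁ × p₂)/|p₁ × p₂|.
Here n̂_z ≈ +0.860; the vertex latitude is φ_max = arccos|n̂_z| ≈ 30.7°.

≈ 31°S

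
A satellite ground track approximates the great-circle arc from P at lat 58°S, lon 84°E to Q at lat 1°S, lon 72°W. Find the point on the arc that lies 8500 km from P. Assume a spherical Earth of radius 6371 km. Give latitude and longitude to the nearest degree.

Write both endpoints as unit vectors p₁, p₂ with components (cos φ cos λ, cos φ sin λ, sin φ).
The central angle between the endpoints is δ = arccos(p₁·p₂) ≈ 2.059 rad (118.0°). The total great-circle distance is δ·R ≈ 2.059 × 6371 ≈ 13119 km, so the target fraction is f = 8500/13119 ≈ 0.648.
Interpolate at f ≈ 0.648 with slerp weights a = sin((1−f)δ)/sin δ ≈ 0.751, b = sin(fδ)/sin δ ≈ 1.101.
p = a·p₁ + b·p₂ ≈ (0.382, -0.651, -0.656); φ = arcsin(p_z) ≈ -41.00°, λ = atan2(p_y, p_x) ≈ -59.62°.

≈ lat 41°S, lon 60°W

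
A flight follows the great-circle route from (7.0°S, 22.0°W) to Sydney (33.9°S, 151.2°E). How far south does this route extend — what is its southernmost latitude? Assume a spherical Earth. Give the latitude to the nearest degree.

The great circle lies in the plane with unit normal n̂ = (p₁ × p₂)/|p₁ × p₂|.
Here n̂_z ≈ +0.147; the vertex latitude is φ_max = arccos|n̂_z| ≈ 81.5°.

≈ 82°S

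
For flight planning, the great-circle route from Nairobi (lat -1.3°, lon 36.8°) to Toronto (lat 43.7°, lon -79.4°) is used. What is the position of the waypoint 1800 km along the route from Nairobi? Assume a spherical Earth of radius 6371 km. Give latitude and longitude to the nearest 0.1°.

The haversine formula gives a central angle δ ≈ 1.912 rad (109.6°) between the endpoints. The total great-circle distance is δ·R ≈ 1.912 × 6371 ≈ 12182 km, so the target fraction is f = 1800/12182 ≈ 0.148.
Interpolate at f ≈ 0.148 with slerp weights a = sin((1−f)δ)/sin δ ≈ 1.059, b = sin(fδ)/sin δ ≈ 0.296.
p = a·p₁ + b·p₂ ≈ (0.887, 0.424, 0.180); φ = arcsin(p_z) ≈ 10.39°, λ = atan2(p_y, p_x) ≈ 25.55°.

≈ lat 10.4°, lon 25.5°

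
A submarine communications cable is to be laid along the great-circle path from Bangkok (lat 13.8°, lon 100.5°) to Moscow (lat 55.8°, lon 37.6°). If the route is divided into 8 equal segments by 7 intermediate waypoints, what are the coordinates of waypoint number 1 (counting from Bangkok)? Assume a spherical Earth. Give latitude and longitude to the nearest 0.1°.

≈ lat 20.3°, lon 95.8°

Convert each endpoint to a unit vector on the sphere (x = cos φ cos λ, y = cos φ sin λ, z = sin φ).
The central angle between the endpoints is δ = arccos(p₁·p₂) ≈ 1.109 rad (63.5°).
Interpolate at f = 1/8 with slerp weights a = sin((1−f)δ)/sin δ ≈ 0.922, b = sin(fδ)/sin δ ≈ 0.154.
p = a·p₁ + b·p₂ ≈ (-0.094, 0.933, 0.347); φ = arcsin(p_z) ≈ 20.33°, λ = atan2(p_y, p_x) ≈ 95.78°.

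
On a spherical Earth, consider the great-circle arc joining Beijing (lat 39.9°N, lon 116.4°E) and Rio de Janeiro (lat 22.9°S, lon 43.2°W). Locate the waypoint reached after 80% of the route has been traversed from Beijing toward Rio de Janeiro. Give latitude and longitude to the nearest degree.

Write both endpoints as unit vectors p₁, p₂ with components (cos φ cos λ, cos φ sin λ, sin φ).
The central angle between the endpoints is δ = arccos(p₁·p₂) ≈ 2.719 rad (155.8°).
Interpolate at f = 0.80 with slerp weights a = sin((1−f)δ)/sin δ ≈ 1.261, b = sin(fδ)/sin δ ≈ 2.006.
p = a·p₁ + b·p₂ ≈ (0.917, -0.398, 0.028); φ = arcsin(p_z) ≈ 1.63°, λ = atan2(p_y, p_x) ≈ -23.48°.

≈ lat 2°N, lon 23°W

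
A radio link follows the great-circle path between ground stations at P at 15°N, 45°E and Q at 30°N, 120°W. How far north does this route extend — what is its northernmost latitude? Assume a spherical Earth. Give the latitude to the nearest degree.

≈ 73°N

The great circle lies in the plane with unit normal n̂ = (p₁ × p₂)/|p₁ × p₂|.
Here n̂_z ≈ -0.295; the vertex latitude is φ_max = arccos|n̂_z| ≈ 72.9°.
Check via Clairaut: cos φ_max = |cos φ₁| · sin C = cos(15.0°)·sin(17.8°) ≈ 0.295, again giving ≈ 72.9°.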